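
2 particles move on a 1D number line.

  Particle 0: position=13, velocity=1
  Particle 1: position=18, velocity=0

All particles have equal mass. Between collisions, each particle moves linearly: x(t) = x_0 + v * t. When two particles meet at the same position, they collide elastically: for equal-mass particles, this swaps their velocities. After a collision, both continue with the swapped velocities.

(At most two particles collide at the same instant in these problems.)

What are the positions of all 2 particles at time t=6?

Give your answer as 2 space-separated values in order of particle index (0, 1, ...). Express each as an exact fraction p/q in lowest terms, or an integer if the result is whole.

Answer: 18 19

Derivation:
Collision at t=5: particles 0 and 1 swap velocities; positions: p0=18 p1=18; velocities now: v0=0 v1=1
Advance to t=6 (no further collisions before then); velocities: v0=0 v1=1; positions = 18 19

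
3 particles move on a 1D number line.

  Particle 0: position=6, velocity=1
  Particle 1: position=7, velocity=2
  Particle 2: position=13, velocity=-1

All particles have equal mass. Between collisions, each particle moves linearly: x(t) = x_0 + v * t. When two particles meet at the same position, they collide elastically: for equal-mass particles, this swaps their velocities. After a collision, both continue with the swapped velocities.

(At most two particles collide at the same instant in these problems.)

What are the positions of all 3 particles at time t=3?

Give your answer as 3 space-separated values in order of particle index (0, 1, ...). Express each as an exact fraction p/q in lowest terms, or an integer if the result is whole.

Answer: 9 10 13

Derivation:
Collision at t=2: particles 1 and 2 swap velocities; positions: p0=8 p1=11 p2=11; velocities now: v0=1 v1=-1 v2=2
Advance to t=3 (no further collisions before then); velocities: v0=1 v1=-1 v2=2; positions = 9 10 13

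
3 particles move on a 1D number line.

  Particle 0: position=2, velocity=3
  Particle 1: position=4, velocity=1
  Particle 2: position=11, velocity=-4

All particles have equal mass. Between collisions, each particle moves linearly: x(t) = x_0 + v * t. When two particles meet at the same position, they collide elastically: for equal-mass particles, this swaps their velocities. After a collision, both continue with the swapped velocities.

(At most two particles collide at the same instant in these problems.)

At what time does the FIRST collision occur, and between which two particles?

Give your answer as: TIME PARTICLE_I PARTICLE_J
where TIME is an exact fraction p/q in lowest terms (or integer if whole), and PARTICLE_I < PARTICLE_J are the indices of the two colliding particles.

Answer: 1 0 1

Derivation:
Pair (0,1): pos 2,4 vel 3,1 -> gap=2, closing at 2/unit, collide at t=1
Pair (1,2): pos 4,11 vel 1,-4 -> gap=7, closing at 5/unit, collide at t=7/5
Earliest collision: t=1 between 0 and 1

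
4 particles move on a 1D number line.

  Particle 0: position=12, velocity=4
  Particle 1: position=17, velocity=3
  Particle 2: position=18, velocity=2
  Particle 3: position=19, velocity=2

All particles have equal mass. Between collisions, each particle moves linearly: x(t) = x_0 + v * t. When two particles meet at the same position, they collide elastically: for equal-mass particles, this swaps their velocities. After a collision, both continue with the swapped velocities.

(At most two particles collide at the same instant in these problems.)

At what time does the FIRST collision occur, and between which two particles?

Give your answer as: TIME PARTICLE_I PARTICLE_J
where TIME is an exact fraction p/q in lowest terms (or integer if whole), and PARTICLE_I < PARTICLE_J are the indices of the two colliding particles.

Pair (0,1): pos 12,17 vel 4,3 -> gap=5, closing at 1/unit, collide at t=5
Pair (1,2): pos 17,18 vel 3,2 -> gap=1, closing at 1/unit, collide at t=1
Pair (2,3): pos 18,19 vel 2,2 -> not approaching (rel speed 0 <= 0)
Earliest collision: t=1 between 1 and 2

Answer: 1 1 2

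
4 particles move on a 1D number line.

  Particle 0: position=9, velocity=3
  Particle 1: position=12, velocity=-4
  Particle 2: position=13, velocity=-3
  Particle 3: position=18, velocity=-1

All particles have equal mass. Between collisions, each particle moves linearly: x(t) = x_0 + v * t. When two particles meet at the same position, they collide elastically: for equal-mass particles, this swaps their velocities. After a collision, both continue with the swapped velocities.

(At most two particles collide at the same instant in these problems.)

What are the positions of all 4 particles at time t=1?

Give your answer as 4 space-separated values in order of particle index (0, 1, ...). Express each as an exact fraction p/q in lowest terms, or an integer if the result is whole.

Answer: 8 10 12 17

Derivation:
Collision at t=3/7: particles 0 and 1 swap velocities; positions: p0=72/7 p1=72/7 p2=82/7 p3=123/7; velocities now: v0=-4 v1=3 v2=-3 v3=-1
Collision at t=2/3: particles 1 and 2 swap velocities; positions: p0=28/3 p1=11 p2=11 p3=52/3; velocities now: v0=-4 v1=-3 v2=3 v3=-1
Advance to t=1 (no further collisions before then); velocities: v0=-4 v1=-3 v2=3 v3=-1; positions = 8 10 12 17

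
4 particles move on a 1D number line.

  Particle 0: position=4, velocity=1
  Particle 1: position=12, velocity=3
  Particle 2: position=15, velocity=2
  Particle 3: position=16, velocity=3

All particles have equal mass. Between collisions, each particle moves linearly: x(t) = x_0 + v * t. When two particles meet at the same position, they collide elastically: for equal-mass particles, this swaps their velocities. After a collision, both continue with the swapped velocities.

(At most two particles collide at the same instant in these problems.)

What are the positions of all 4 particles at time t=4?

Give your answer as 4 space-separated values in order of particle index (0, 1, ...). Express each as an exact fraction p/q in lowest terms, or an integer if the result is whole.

Collision at t=3: particles 1 and 2 swap velocities; positions: p0=7 p1=21 p2=21 p3=25; velocities now: v0=1 v1=2 v2=3 v3=3
Advance to t=4 (no further collisions before then); velocities: v0=1 v1=2 v2=3 v3=3; positions = 8 23 24 28

Answer: 8 23 24 28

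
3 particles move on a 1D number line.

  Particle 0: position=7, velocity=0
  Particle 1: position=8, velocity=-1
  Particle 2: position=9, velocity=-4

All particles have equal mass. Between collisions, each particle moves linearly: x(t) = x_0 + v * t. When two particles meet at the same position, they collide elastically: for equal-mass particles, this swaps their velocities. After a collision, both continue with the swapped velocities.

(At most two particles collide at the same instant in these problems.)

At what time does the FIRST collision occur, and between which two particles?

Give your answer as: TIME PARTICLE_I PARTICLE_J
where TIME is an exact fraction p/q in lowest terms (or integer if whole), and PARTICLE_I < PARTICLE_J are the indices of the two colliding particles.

Pair (0,1): pos 7,8 vel 0,-1 -> gap=1, closing at 1/unit, collide at t=1
Pair (1,2): pos 8,9 vel -1,-4 -> gap=1, closing at 3/unit, collide at t=1/3
Earliest collision: t=1/3 between 1 and 2

Answer: 1/3 1 2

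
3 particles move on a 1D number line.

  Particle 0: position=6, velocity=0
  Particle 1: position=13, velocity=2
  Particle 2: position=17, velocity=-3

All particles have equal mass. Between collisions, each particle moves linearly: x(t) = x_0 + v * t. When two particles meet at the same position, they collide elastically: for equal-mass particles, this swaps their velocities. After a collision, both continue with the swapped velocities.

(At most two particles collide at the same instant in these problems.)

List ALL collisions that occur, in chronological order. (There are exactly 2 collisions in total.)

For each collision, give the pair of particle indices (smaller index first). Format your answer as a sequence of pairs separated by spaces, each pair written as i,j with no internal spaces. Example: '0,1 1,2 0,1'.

Answer: 1,2 0,1

Derivation:
Collision at t=4/5: particles 1 and 2 swap velocities; positions: p0=6 p1=73/5 p2=73/5; velocities now: v0=0 v1=-3 v2=2
Collision at t=11/3: particles 0 and 1 swap velocities; positions: p0=6 p1=6 p2=61/3; velocities now: v0=-3 v1=0 v2=2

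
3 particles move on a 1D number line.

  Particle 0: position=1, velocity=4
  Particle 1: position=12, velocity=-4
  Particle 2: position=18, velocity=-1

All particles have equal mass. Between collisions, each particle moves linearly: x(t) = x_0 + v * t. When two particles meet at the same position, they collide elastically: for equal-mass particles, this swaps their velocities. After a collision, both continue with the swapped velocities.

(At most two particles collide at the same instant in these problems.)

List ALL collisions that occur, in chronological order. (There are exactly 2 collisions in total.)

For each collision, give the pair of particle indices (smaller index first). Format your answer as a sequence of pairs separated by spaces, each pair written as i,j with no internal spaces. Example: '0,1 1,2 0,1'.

Collision at t=11/8: particles 0 and 1 swap velocities; positions: p0=13/2 p1=13/2 p2=133/8; velocities now: v0=-4 v1=4 v2=-1
Collision at t=17/5: particles 1 and 2 swap velocities; positions: p0=-8/5 p1=73/5 p2=73/5; velocities now: v0=-4 v1=-1 v2=4

Answer: 0,1 1,2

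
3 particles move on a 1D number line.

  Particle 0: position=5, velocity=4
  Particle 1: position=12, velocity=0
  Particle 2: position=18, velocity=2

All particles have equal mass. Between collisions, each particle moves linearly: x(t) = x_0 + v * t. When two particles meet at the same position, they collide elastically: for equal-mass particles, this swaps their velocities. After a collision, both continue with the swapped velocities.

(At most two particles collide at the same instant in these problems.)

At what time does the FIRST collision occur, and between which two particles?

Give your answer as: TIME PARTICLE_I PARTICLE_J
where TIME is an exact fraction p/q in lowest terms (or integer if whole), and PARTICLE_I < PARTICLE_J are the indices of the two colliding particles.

Pair (0,1): pos 5,12 vel 4,0 -> gap=7, closing at 4/unit, collide at t=7/4
Pair (1,2): pos 12,18 vel 0,2 -> not approaching (rel speed -2 <= 0)
Earliest collision: t=7/4 between 0 and 1

Answer: 7/4 0 1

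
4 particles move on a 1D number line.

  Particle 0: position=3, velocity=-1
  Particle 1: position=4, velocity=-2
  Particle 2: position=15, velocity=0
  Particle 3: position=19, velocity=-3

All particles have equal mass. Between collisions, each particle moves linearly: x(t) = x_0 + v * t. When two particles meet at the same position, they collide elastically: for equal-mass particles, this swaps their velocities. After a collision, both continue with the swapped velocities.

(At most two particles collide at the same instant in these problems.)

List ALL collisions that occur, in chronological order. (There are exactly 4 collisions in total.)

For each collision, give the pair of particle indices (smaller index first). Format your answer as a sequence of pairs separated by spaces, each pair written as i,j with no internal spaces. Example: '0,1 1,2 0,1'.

Answer: 0,1 2,3 1,2 0,1

Derivation:
Collision at t=1: particles 0 and 1 swap velocities; positions: p0=2 p1=2 p2=15 p3=16; velocities now: v0=-2 v1=-1 v2=0 v3=-3
Collision at t=4/3: particles 2 and 3 swap velocities; positions: p0=4/3 p1=5/3 p2=15 p3=15; velocities now: v0=-2 v1=-1 v2=-3 v3=0
Collision at t=8: particles 1 and 2 swap velocities; positions: p0=-12 p1=-5 p2=-5 p3=15; velocities now: v0=-2 v1=-3 v2=-1 v3=0
Collision at t=15: particles 0 and 1 swap velocities; positions: p0=-26 p1=-26 p2=-12 p3=15; velocities now: v0=-3 v1=-2 v2=-1 v3=0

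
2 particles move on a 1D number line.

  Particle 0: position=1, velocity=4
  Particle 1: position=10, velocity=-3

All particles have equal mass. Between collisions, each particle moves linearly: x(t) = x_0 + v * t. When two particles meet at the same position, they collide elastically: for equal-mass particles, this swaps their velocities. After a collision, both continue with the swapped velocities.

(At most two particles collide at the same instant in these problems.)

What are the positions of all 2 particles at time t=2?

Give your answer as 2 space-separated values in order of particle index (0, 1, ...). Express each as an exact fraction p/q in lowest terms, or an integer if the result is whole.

Collision at t=9/7: particles 0 and 1 swap velocities; positions: p0=43/7 p1=43/7; velocities now: v0=-3 v1=4
Advance to t=2 (no further collisions before then); velocities: v0=-3 v1=4; positions = 4 9

Answer: 4 9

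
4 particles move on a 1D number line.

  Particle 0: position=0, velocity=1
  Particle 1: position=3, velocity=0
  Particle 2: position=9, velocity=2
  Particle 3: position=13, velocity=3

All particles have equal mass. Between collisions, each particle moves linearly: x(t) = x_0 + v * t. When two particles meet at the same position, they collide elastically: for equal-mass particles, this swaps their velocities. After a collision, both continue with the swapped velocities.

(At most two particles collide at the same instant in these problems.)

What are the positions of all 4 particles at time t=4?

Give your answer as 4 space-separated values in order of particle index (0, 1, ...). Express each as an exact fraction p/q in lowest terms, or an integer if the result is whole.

Answer: 3 4 17 25

Derivation:
Collision at t=3: particles 0 and 1 swap velocities; positions: p0=3 p1=3 p2=15 p3=22; velocities now: v0=0 v1=1 v2=2 v3=3
Advance to t=4 (no further collisions before then); velocities: v0=0 v1=1 v2=2 v3=3; positions = 3 4 17 25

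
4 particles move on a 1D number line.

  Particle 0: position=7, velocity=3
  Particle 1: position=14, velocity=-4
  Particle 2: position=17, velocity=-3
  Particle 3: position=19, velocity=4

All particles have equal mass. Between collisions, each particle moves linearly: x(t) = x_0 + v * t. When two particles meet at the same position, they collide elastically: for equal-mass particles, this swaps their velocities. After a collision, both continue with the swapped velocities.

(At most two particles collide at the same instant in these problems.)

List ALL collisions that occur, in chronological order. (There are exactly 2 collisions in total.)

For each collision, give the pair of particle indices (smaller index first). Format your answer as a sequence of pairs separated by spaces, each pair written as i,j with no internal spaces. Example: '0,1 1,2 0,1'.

Collision at t=1: particles 0 and 1 swap velocities; positions: p0=10 p1=10 p2=14 p3=23; velocities now: v0=-4 v1=3 v2=-3 v3=4
Collision at t=5/3: particles 1 and 2 swap velocities; positions: p0=22/3 p1=12 p2=12 p3=77/3; velocities now: v0=-4 v1=-3 v2=3 v3=4

Answer: 0,1 1,2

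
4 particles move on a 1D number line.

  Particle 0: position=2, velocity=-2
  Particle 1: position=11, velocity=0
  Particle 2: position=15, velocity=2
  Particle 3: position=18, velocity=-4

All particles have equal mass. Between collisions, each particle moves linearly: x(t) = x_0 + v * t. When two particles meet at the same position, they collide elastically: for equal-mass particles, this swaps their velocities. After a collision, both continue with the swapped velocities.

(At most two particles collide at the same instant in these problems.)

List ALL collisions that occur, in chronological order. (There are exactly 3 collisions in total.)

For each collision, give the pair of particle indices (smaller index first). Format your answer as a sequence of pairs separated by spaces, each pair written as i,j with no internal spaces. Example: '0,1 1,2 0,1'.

Answer: 2,3 1,2 0,1

Derivation:
Collision at t=1/2: particles 2 and 3 swap velocities; positions: p0=1 p1=11 p2=16 p3=16; velocities now: v0=-2 v1=0 v2=-4 v3=2
Collision at t=7/4: particles 1 and 2 swap velocities; positions: p0=-3/2 p1=11 p2=11 p3=37/2; velocities now: v0=-2 v1=-4 v2=0 v3=2
Collision at t=8: particles 0 and 1 swap velocities; positions: p0=-14 p1=-14 p2=11 p3=31; velocities now: v0=-4 v1=-2 v2=0 v3=2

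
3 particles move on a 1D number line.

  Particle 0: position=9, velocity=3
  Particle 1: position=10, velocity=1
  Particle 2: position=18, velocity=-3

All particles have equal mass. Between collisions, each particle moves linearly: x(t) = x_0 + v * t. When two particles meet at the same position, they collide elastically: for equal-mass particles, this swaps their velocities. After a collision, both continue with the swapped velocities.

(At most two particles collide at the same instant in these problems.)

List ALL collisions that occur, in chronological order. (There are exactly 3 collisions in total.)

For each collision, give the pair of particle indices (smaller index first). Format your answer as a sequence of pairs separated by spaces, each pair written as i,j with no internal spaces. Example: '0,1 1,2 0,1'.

Answer: 0,1 1,2 0,1

Derivation:
Collision at t=1/2: particles 0 and 1 swap velocities; positions: p0=21/2 p1=21/2 p2=33/2; velocities now: v0=1 v1=3 v2=-3
Collision at t=3/2: particles 1 and 2 swap velocities; positions: p0=23/2 p1=27/2 p2=27/2; velocities now: v0=1 v1=-3 v2=3
Collision at t=2: particles 0 and 1 swap velocities; positions: p0=12 p1=12 p2=15; velocities now: v0=-3 v1=1 v2=3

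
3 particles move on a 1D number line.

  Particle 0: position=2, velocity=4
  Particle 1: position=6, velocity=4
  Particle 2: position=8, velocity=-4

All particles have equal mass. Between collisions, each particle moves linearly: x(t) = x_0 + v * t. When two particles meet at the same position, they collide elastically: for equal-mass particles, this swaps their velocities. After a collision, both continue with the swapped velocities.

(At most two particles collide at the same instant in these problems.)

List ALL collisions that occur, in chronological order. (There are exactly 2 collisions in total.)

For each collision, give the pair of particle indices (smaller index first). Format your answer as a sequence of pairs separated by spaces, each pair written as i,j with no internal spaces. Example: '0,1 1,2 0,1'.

Collision at t=1/4: particles 1 and 2 swap velocities; positions: p0=3 p1=7 p2=7; velocities now: v0=4 v1=-4 v2=4
Collision at t=3/4: particles 0 and 1 swap velocities; positions: p0=5 p1=5 p2=9; velocities now: v0=-4 v1=4 v2=4

Answer: 1,2 0,1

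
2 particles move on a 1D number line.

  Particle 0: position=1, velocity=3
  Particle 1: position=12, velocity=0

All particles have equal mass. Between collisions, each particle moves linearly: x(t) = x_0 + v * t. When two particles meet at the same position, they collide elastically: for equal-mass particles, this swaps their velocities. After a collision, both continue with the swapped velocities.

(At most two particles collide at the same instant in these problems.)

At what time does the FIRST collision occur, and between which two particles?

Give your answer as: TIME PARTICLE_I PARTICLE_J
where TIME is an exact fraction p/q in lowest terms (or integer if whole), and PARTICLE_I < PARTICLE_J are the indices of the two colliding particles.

Pair (0,1): pos 1,12 vel 3,0 -> gap=11, closing at 3/unit, collide at t=11/3
Earliest collision: t=11/3 between 0 and 1

Answer: 11/3 0 1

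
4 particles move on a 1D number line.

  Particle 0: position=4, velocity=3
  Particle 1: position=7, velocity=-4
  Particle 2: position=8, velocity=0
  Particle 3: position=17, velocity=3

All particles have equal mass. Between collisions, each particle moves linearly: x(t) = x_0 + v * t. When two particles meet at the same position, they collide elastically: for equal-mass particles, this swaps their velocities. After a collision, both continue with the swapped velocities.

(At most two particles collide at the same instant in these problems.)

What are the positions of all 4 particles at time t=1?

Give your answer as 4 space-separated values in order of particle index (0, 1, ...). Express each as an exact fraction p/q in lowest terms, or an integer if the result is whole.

Collision at t=3/7: particles 0 and 1 swap velocities; positions: p0=37/7 p1=37/7 p2=8 p3=128/7; velocities now: v0=-4 v1=3 v2=0 v3=3
Advance to t=1 (no further collisions before then); velocities: v0=-4 v1=3 v2=0 v3=3; positions = 3 7 8 20

Answer: 3 7 8 20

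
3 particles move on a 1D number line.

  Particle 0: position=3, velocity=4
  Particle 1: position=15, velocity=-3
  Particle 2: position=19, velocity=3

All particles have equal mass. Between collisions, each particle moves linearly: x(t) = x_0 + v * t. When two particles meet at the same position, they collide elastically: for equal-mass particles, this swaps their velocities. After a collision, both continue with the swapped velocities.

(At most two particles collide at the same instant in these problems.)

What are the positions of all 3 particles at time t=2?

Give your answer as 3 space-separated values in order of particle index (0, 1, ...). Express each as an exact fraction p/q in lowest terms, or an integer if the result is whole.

Collision at t=12/7: particles 0 and 1 swap velocities; positions: p0=69/7 p1=69/7 p2=169/7; velocities now: v0=-3 v1=4 v2=3
Advance to t=2 (no further collisions before then); velocities: v0=-3 v1=4 v2=3; positions = 9 11 25

Answer: 9 11 25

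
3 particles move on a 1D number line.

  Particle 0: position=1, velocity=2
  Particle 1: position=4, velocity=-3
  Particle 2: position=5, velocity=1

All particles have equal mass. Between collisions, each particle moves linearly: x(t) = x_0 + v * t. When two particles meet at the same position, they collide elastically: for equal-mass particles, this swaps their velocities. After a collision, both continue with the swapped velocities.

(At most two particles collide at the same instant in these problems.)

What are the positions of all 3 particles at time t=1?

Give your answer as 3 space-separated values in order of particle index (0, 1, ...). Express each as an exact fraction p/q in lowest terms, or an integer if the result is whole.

Answer: 1 3 6

Derivation:
Collision at t=3/5: particles 0 and 1 swap velocities; positions: p0=11/5 p1=11/5 p2=28/5; velocities now: v0=-3 v1=2 v2=1
Advance to t=1 (no further collisions before then); velocities: v0=-3 v1=2 v2=1; positions = 1 3 6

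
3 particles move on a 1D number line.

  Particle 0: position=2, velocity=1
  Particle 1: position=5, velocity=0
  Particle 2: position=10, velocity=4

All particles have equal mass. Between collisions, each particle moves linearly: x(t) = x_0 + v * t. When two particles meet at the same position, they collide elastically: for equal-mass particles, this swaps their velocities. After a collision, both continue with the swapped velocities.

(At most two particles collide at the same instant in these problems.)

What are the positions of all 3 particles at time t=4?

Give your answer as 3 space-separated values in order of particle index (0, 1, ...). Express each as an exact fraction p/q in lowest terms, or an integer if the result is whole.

Answer: 5 6 26

Derivation:
Collision at t=3: particles 0 and 1 swap velocities; positions: p0=5 p1=5 p2=22; velocities now: v0=0 v1=1 v2=4
Advance to t=4 (no further collisions before then); velocities: v0=0 v1=1 v2=4; positions = 5 6 26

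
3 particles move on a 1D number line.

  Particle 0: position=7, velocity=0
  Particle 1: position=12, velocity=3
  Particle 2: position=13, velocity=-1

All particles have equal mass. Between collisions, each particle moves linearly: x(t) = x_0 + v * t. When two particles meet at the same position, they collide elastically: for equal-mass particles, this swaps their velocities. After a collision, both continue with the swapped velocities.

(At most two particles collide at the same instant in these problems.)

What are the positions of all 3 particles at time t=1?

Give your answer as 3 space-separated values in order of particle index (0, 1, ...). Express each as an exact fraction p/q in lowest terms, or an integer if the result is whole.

Collision at t=1/4: particles 1 and 2 swap velocities; positions: p0=7 p1=51/4 p2=51/4; velocities now: v0=0 v1=-1 v2=3
Advance to t=1 (no further collisions before then); velocities: v0=0 v1=-1 v2=3; positions = 7 12 15

Answer: 7 12 15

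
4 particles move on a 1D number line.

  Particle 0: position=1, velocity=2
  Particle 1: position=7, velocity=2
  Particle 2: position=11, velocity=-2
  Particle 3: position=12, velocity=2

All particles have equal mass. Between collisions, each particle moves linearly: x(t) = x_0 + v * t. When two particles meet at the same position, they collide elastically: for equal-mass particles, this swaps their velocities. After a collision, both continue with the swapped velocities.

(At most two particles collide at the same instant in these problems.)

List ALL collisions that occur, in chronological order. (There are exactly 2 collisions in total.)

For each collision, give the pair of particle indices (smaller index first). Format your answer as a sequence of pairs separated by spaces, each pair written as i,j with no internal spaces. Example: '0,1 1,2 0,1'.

Collision at t=1: particles 1 and 2 swap velocities; positions: p0=3 p1=9 p2=9 p3=14; velocities now: v0=2 v1=-2 v2=2 v3=2
Collision at t=5/2: particles 0 and 1 swap velocities; positions: p0=6 p1=6 p2=12 p3=17; velocities now: v0=-2 v1=2 v2=2 v3=2

Answer: 1,2 0,1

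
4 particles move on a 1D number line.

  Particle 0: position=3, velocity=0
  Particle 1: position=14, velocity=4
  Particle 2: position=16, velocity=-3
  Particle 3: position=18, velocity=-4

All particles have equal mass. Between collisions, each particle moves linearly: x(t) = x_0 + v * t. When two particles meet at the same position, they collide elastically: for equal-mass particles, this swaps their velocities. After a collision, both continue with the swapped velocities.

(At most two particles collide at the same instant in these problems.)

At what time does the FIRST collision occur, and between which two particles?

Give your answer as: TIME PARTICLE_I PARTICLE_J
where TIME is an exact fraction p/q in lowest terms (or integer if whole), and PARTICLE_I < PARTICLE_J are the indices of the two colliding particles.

Pair (0,1): pos 3,14 vel 0,4 -> not approaching (rel speed -4 <= 0)
Pair (1,2): pos 14,16 vel 4,-3 -> gap=2, closing at 7/unit, collide at t=2/7
Pair (2,3): pos 16,18 vel -3,-4 -> gap=2, closing at 1/unit, collide at t=2
Earliest collision: t=2/7 between 1 and 2

Answer: 2/7 1 2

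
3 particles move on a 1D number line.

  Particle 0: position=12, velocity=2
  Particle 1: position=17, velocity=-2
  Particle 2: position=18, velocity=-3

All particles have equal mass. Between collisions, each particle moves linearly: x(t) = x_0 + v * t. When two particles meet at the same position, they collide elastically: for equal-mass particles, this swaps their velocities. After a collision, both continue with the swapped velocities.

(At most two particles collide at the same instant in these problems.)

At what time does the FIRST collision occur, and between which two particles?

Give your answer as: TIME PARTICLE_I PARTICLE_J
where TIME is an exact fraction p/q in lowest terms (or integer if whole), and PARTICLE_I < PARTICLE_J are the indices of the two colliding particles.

Pair (0,1): pos 12,17 vel 2,-2 -> gap=5, closing at 4/unit, collide at t=5/4
Pair (1,2): pos 17,18 vel -2,-3 -> gap=1, closing at 1/unit, collide at t=1
Earliest collision: t=1 between 1 and 2

Answer: 1 1 2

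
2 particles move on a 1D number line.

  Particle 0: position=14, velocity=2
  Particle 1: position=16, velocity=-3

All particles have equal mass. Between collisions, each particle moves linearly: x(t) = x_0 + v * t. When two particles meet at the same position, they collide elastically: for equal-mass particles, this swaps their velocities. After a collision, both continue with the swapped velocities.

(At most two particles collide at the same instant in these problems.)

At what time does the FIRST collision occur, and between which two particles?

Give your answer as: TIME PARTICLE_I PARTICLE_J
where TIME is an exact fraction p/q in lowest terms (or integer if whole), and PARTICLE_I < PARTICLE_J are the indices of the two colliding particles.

Pair (0,1): pos 14,16 vel 2,-3 -> gap=2, closing at 5/unit, collide at t=2/5
Earliest collision: t=2/5 between 0 and 1

Answer: 2/5 0 1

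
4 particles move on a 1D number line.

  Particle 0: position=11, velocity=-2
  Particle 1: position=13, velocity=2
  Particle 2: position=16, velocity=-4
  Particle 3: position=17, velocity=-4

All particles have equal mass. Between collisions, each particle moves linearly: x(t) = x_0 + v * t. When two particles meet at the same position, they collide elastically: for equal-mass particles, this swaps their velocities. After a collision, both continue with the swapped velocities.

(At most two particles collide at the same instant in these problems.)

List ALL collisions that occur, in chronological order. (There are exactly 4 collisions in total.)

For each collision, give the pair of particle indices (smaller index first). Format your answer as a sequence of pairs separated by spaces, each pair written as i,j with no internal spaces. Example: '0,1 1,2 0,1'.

Answer: 1,2 2,3 0,1 1,2

Derivation:
Collision at t=1/2: particles 1 and 2 swap velocities; positions: p0=10 p1=14 p2=14 p3=15; velocities now: v0=-2 v1=-4 v2=2 v3=-4
Collision at t=2/3: particles 2 and 3 swap velocities; positions: p0=29/3 p1=40/3 p2=43/3 p3=43/3; velocities now: v0=-2 v1=-4 v2=-4 v3=2
Collision at t=5/2: particles 0 and 1 swap velocities; positions: p0=6 p1=6 p2=7 p3=18; velocities now: v0=-4 v1=-2 v2=-4 v3=2
Collision at t=3: particles 1 and 2 swap velocities; positions: p0=4 p1=5 p2=5 p3=19; velocities now: v0=-4 v1=-4 v2=-2 v3=2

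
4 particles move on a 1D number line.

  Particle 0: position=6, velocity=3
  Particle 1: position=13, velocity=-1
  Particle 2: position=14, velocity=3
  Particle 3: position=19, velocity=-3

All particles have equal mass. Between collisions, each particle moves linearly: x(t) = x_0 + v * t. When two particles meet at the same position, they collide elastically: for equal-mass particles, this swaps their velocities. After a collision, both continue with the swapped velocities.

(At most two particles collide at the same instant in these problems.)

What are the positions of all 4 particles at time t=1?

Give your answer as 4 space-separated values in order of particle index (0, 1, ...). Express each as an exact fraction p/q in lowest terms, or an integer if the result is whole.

Collision at t=5/6: particles 2 and 3 swap velocities; positions: p0=17/2 p1=73/6 p2=33/2 p3=33/2; velocities now: v0=3 v1=-1 v2=-3 v3=3
Advance to t=1 (no further collisions before then); velocities: v0=3 v1=-1 v2=-3 v3=3; positions = 9 12 16 17

Answer: 9 12 16 17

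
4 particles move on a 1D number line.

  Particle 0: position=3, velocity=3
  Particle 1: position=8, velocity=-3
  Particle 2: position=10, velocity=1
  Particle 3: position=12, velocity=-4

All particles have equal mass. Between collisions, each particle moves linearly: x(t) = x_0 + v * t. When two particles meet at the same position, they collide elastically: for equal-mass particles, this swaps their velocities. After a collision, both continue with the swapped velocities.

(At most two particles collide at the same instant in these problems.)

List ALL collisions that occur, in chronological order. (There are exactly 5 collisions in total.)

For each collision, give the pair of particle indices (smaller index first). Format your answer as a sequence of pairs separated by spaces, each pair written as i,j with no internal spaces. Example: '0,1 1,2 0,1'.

Collision at t=2/5: particles 2 and 3 swap velocities; positions: p0=21/5 p1=34/5 p2=52/5 p3=52/5; velocities now: v0=3 v1=-3 v2=-4 v3=1
Collision at t=5/6: particles 0 and 1 swap velocities; positions: p0=11/2 p1=11/2 p2=26/3 p3=65/6; velocities now: v0=-3 v1=3 v2=-4 v3=1
Collision at t=9/7: particles 1 and 2 swap velocities; positions: p0=29/7 p1=48/7 p2=48/7 p3=79/7; velocities now: v0=-3 v1=-4 v2=3 v3=1
Collision at t=7/2: particles 2 and 3 swap velocities; positions: p0=-5/2 p1=-2 p2=27/2 p3=27/2; velocities now: v0=-3 v1=-4 v2=1 v3=3
Collision at t=4: particles 0 and 1 swap velocities; positions: p0=-4 p1=-4 p2=14 p3=15; velocities now: v0=-4 v1=-3 v2=1 v3=3

Answer: 2,3 0,1 1,2 2,3 0,1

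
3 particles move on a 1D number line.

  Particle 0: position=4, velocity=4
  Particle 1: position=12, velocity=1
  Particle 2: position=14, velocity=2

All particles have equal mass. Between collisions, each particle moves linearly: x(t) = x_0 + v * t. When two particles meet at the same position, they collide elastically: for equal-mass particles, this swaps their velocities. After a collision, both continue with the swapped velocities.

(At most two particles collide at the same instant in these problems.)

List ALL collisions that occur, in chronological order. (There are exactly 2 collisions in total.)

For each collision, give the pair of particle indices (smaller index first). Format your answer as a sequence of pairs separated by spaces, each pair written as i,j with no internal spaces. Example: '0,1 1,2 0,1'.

Answer: 0,1 1,2

Derivation:
Collision at t=8/3: particles 0 and 1 swap velocities; positions: p0=44/3 p1=44/3 p2=58/3; velocities now: v0=1 v1=4 v2=2
Collision at t=5: particles 1 and 2 swap velocities; positions: p0=17 p1=24 p2=24; velocities now: v0=1 v1=2 v2=4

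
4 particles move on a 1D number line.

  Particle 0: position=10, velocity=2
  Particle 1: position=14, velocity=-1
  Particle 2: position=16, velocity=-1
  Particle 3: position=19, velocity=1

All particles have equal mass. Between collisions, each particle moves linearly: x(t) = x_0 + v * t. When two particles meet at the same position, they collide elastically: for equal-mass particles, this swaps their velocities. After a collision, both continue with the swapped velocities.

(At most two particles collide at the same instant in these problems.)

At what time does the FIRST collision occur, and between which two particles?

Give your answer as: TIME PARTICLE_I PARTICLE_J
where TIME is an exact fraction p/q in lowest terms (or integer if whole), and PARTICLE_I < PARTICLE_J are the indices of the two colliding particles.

Answer: 4/3 0 1

Derivation:
Pair (0,1): pos 10,14 vel 2,-1 -> gap=4, closing at 3/unit, collide at t=4/3
Pair (1,2): pos 14,16 vel -1,-1 -> not approaching (rel speed 0 <= 0)
Pair (2,3): pos 16,19 vel -1,1 -> not approaching (rel speed -2 <= 0)
Earliest collision: t=4/3 between 0 and 1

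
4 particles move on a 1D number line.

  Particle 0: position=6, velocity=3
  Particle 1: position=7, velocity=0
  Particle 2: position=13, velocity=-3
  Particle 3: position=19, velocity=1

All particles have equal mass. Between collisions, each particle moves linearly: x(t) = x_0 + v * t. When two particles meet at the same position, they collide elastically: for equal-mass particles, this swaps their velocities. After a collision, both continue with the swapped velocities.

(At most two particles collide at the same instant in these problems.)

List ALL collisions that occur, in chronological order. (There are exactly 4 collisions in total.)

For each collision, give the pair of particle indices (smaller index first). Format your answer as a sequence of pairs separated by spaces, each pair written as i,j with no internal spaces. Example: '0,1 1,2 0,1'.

Collision at t=1/3: particles 0 and 1 swap velocities; positions: p0=7 p1=7 p2=12 p3=58/3; velocities now: v0=0 v1=3 v2=-3 v3=1
Collision at t=7/6: particles 1 and 2 swap velocities; positions: p0=7 p1=19/2 p2=19/2 p3=121/6; velocities now: v0=0 v1=-3 v2=3 v3=1
Collision at t=2: particles 0 and 1 swap velocities; positions: p0=7 p1=7 p2=12 p3=21; velocities now: v0=-3 v1=0 v2=3 v3=1
Collision at t=13/2: particles 2 and 3 swap velocities; positions: p0=-13/2 p1=7 p2=51/2 p3=51/2; velocities now: v0=-3 v1=0 v2=1 v3=3

Answer: 0,1 1,2 0,1 2,3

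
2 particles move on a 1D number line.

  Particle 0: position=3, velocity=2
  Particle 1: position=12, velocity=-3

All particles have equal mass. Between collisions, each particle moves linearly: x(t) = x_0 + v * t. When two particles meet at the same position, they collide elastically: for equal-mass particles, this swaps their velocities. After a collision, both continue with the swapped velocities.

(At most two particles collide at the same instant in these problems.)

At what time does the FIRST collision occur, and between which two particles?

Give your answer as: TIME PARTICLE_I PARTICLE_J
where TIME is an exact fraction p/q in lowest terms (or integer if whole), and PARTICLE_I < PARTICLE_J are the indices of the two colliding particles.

Pair (0,1): pos 3,12 vel 2,-3 -> gap=9, closing at 5/unit, collide at t=9/5
Earliest collision: t=9/5 between 0 and 1

Answer: 9/5 0 1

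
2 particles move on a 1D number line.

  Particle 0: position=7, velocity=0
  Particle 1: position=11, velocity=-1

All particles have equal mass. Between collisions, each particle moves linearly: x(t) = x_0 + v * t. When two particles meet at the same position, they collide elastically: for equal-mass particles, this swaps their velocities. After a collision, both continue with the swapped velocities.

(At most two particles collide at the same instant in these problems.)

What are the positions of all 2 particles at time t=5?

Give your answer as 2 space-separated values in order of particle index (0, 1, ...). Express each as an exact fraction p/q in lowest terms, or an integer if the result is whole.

Answer: 6 7

Derivation:
Collision at t=4: particles 0 and 1 swap velocities; positions: p0=7 p1=7; velocities now: v0=-1 v1=0
Advance to t=5 (no further collisions before then); velocities: v0=-1 v1=0; positions = 6 7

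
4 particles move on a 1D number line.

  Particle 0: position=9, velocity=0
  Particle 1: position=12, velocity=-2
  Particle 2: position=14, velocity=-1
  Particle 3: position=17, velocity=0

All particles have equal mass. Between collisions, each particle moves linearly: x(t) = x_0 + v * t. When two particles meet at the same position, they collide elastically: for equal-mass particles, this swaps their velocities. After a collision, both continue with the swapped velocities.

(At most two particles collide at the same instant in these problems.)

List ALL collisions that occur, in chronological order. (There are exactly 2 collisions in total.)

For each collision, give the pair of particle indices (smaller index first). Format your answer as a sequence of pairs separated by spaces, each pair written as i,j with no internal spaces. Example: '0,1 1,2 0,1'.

Answer: 0,1 1,2

Derivation:
Collision at t=3/2: particles 0 and 1 swap velocities; positions: p0=9 p1=9 p2=25/2 p3=17; velocities now: v0=-2 v1=0 v2=-1 v3=0
Collision at t=5: particles 1 and 2 swap velocities; positions: p0=2 p1=9 p2=9 p3=17; velocities now: v0=-2 v1=-1 v2=0 v3=0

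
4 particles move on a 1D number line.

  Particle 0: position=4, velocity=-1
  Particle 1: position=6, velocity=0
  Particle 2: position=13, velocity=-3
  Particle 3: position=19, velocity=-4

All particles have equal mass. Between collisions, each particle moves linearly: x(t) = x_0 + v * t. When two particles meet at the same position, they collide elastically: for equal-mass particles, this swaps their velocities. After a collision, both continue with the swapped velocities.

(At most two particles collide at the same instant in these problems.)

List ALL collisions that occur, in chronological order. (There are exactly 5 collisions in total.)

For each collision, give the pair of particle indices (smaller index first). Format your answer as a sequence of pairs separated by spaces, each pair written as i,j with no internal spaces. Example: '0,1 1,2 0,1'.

Answer: 1,2 2,3 0,1 1,2 0,1

Derivation:
Collision at t=7/3: particles 1 and 2 swap velocities; positions: p0=5/3 p1=6 p2=6 p3=29/3; velocities now: v0=-1 v1=-3 v2=0 v3=-4
Collision at t=13/4: particles 2 and 3 swap velocities; positions: p0=3/4 p1=13/4 p2=6 p3=6; velocities now: v0=-1 v1=-3 v2=-4 v3=0
Collision at t=9/2: particles 0 and 1 swap velocities; positions: p0=-1/2 p1=-1/2 p2=1 p3=6; velocities now: v0=-3 v1=-1 v2=-4 v3=0
Collision at t=5: particles 1 and 2 swap velocities; positions: p0=-2 p1=-1 p2=-1 p3=6; velocities now: v0=-3 v1=-4 v2=-1 v3=0
Collision at t=6: particles 0 and 1 swap velocities; positions: p0=-5 p1=-5 p2=-2 p3=6; velocities now: v0=-4 v1=-3 v2=-1 v3=0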